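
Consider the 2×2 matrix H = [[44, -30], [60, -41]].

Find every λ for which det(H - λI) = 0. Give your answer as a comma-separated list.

det(H - μI) = (44 - μ)(-41 - μ) - (-30)·(60) = μ^2 - 3μ - 4.
This factors as (μ + 1)·(μ - 4) = 0.
Eigenvalues: -1, 4.

-1, 4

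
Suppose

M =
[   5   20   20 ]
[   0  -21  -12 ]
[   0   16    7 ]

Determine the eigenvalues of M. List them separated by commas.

Compute the characteristic polynomial p(λ) = det(λI - M).
Expanding the 3×3 determinant: p(λ) = λ^3 + 9λ^2 - 25λ - 225.
Rational-root test: λ = -5 gives p(-5) = 0.
Factor out (λ + 5): p(λ) = (λ + 5)·(λ^2 + 4λ - 45).
The quadratic factors as (λ + 9)·(λ - 5).
Eigenvalues: -9, -5, 5.

-9, -5, 5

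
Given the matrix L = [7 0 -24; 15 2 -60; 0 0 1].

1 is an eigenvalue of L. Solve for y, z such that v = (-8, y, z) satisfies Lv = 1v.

We need (L - 1I)v = 0.
L - 1I = [[6, 0, -24], [15, 1, -60], [0, 0, 0]].
Row 1: (6)·-8 + (0)·y + (-24)·z = 0
Row 2: (15)·-8 + (1)·y + (-60)·z = 0
Row 3: (0)·-8 + (0)·y + (0)·z = 0
Solving gives y = 0, z = -2.
Check: L·(-8, 0, -2) = (-8, 0, -2) = 1·(-8, 0, -2).

0, -2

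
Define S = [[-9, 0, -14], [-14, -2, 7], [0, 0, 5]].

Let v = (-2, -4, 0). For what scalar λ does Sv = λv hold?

Compute Sv: S·(-2, -4, 0) = (18, 36, 0).
Since Sv = λv, compare component 1: 18 = λ·-2, so λ = -9.

-9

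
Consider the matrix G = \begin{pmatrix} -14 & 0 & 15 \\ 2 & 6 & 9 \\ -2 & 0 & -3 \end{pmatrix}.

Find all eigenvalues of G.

-9, -8, 6

The characteristic polynomial is p(s) = det(sI - G).
Cofactor expansion gives p(s) = s^3 + 11s^2 - 30s - 432.
Rational-root test: s = -8 gives p(-8) = 0.
Factor out (s + 8): p(s) = (s + 8)·(s^2 + 3s - 54).
The quadratic factors as (s + 9)·(s - 6).
Eigenvalues: -9, -8, 6.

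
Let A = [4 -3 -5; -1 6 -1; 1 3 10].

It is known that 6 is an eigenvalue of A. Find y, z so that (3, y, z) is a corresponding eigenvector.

3, -3

We need (A - 6I)v = 0.
A - 6I = [[-2, -3, -5], [-1, 0, -1], [1, 3, 4]].
Row 1: (-2)·3 + (-3)·y + (-5)·z = 0
Row 2: (-1)·3 + (0)·y + (-1)·z = 0
Row 3: (1)·3 + (3)·y + (4)·z = 0
Solving gives y = 3, z = -3.
Check: A·(3, 3, -3) = (18, 18, -18) = 6·(3, 3, -3).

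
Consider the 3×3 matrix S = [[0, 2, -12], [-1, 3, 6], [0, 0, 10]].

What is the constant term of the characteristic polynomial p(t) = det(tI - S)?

-20

p(0) = det(0·I − S) = det(−S) = (−1)^3·det(S).
det(S) = 20, so p(0) = -20.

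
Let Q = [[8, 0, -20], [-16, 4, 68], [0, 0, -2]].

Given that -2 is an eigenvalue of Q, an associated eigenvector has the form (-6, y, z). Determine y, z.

We need (Q + 2I)v = 0.
Q + 2I = [[10, 0, -20], [-16, 6, 68], [0, 0, 0]].
Row 1: (10)·-6 + (0)·y + (-20)·z = 0
Row 2: (-16)·-6 + (6)·y + (68)·z = 0
Row 3: (0)·-6 + (0)·y + (0)·z = 0
Solving gives y = 18, z = -3.
Check: Q·(-6, 18, -3) = (12, -36, 6) = -2·(-6, 18, -3).

18, -3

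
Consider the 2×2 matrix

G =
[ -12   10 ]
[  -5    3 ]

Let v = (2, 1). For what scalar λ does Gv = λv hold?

-7

Compute Gv: G·(2, 1) = (-14, -7).
Since Gv = λv, compare component 1: -14 = λ·2, so λ = -7.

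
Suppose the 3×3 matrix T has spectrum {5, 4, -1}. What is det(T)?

-20

det(T) is the product of the eigenvalues: (5) · (4) · (-1) = -20.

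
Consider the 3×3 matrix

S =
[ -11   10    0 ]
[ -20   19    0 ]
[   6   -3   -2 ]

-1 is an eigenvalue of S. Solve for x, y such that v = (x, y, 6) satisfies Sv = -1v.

2, 2

We need (S + 1I)v = 0.
S + 1I = [[-10, 10, 0], [-20, 20, 0], [6, -3, -1]].
Row 1: (-10)·x + (10)·y + (0)·6 = 0
Row 2: (-20)·x + (20)·y + (0)·6 = 0
Row 3: (6)·x + (-3)·y + (-1)·6 = 0
Solving gives x = 2, y = 2.
Check: S·(2, 2, 6) = (-2, -2, -6) = -1·(2, 2, 6).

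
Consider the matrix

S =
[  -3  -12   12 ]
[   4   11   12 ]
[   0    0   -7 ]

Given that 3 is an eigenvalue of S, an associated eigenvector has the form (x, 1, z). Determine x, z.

We need (S - 3I)v = 0.
S - 3I = [[-6, -12, 12], [4, 8, 12], [0, 0, -10]].
Row 1: (-6)·x + (-12)·1 + (12)·z = 0
Row 2: (4)·x + (8)·1 + (12)·z = 0
Row 3: (0)·x + (0)·1 + (-10)·z = 0
Solving gives x = -2, z = 0.
Check: S·(-2, 1, 0) = (-6, 3, 0) = 3·(-2, 1, 0).

-2, 0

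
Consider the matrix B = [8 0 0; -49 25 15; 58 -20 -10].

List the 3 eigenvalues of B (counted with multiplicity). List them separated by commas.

The characteristic polynomial is p(λ) = det(λI - B).
Cofactor expansion gives p(λ) = λ^3 - 23λ^2 + 170λ - 400.
Since p(5) = 0, λ = 5 is a root.
Factor out (λ - 5): p(λ) = (λ - 5)·(λ^2 - 18λ + 80).
The quadratic factors as (λ - 8)·(λ - 10).
Eigenvalues: 5, 8, 10.

5, 8, 10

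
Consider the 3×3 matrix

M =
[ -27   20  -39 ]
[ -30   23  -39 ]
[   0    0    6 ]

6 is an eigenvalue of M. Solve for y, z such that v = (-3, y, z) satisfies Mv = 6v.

We need (M - 6I)v = 0.
M - 6I = [[-33, 20, -39], [-30, 17, -39], [0, 0, 0]].
Row 1: (-33)·-3 + (20)·y + (-39)·z = 0
Row 2: (-30)·-3 + (17)·y + (-39)·z = 0
Row 3: (0)·-3 + (0)·y + (0)·z = 0
Solving gives y = -3, z = 1.
Check: M·(-3, -3, 1) = (-18, -18, 6) = 6·(-3, -3, 1).

-3, 1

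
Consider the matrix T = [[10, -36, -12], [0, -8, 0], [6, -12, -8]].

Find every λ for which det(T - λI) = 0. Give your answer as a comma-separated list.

-8, -2, 4

Set up det(λI - T) = 0.
Cofactor expansion gives p(λ) = λ^3 + 6λ^2 - 24λ - 64.
Rational-root test: λ = -2 gives p(-2) = 0.
Dividing by (λ + 2) leaves λ^2 + 4λ - 32.
The quadratic factors as (λ + 8)·(λ - 4).
Eigenvalues: -8, -2, 4.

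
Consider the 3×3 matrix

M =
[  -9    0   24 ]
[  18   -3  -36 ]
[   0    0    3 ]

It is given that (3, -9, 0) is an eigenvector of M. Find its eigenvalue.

Compute Mv: M·(3, -9, 0) = (-27, 81, 0).
Since Mv = λv, compare component 1: -27 = λ·3, so λ = -9.

-9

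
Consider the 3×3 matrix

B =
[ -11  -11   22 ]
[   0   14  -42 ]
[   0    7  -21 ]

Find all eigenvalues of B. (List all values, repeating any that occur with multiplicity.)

Set up det(sI - B) = 0.
Expanding along the first row, p(s) = s^3 + 18s^2 + 77s.
Try s = 0: p(0) = 0, so 0 is a root.
Factor out s: p(s) = s·(s^2 + 18s + 77).
The quadratic factors as (s + 11)·(s + 7).
Eigenvalues: -11, -7, 0.

-11, -7, 0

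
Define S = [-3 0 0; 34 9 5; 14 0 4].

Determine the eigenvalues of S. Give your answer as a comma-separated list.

The characteristic polynomial is p(μ) = det(μI - S).
Expanding the 3×3 determinant: p(μ) = μ^3 - 10μ^2 - 3μ + 108.
Try μ = -3: p(-3) = 0, so -3 is a root.
Dividing by (μ + 3) leaves μ^2 - 13μ + 36.
The quadratic factors as (μ - 4)·(μ - 9).
Eigenvalues: -3, 4, 9.

-3, 4, 9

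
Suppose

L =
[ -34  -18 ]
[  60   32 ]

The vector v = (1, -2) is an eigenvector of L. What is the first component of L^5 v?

First find the eigenvalue: Lv = (2, -4) = 2·(1, -2), so λ = 2.
Then L^5 v = λ^5·v = 2^5·(1, -2) = 32·(1, -2) = (32, -64).

32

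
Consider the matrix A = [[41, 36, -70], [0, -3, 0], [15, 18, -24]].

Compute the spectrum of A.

Set up det(tI - A) = 0.
Cofactor expansion gives p(t) = t^3 - 14t^2 + 15t + 198.
Try t = 6: p(6) = 0, so 6 is a root.
Factor out (t - 6): p(t) = (t - 6)·(t^2 - 8t - 33).
The quadratic factors as (t + 3)·(t - 11).
Eigenvalues: -3, 6, 11.

-3, 6, 11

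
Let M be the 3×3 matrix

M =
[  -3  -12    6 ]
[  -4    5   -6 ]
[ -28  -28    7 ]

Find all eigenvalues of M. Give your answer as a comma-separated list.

-7, 7, 9

Set up det(rI - M) = 0.
Cofactor expansion gives p(r) = r^3 - 9r^2 - 49r + 441.
Since p(9) = 0, r = 9 is a root.
Factor out (r - 9): p(r) = (r - 9)·(r^2 - 49).
The quadratic factors as (r + 7)·(r - 7).
Eigenvalues: -7, 7, 9.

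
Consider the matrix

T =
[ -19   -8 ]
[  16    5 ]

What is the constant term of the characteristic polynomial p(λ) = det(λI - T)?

33

p(0) = det(0·I − T) = det(−T) = (−1)^2·det(T).
det(T) = 33, so p(0) = 33.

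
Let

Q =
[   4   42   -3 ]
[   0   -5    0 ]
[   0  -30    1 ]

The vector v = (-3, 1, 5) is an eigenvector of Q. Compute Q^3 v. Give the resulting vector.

(375, -125, -625)

First find the eigenvalue: Qv = (15, -5, -25) = -5·(-3, 1, 5), so λ = -5.
Then Q^3 v = λ^3·v = (-5)^3·(-3, 1, 5) = -125·(-3, 1, 5) = (375, -125, -625).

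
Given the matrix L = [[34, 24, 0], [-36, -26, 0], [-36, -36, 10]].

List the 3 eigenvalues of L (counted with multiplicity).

The characteristic polynomial is p(μ) = det(μI - L).
Expanding along the first row, p(μ) = μ^3 - 18μ^2 + 60μ + 200.
Since p(-2) = 0, μ = -2 is a root.
Dividing by (μ + 2) leaves μ^2 - 20μ + 100.
The quadratic factor is (μ - 10)^2.
Eigenvalues: -2, 10, 10.

-2, 10, 10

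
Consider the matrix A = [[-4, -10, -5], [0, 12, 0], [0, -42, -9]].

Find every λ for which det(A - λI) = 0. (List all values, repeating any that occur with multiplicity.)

-9, -4, 12

Set up det(λI - A) = 0.
Expanding along the first row, p(λ) = λ^3 + λ^2 - 120λ - 432.
Try λ = -4: p(-4) = 0, so -4 is a root.
Dividing by (λ + 4) leaves λ^2 - 3λ - 108.
The quadratic factors as (λ + 9)·(λ - 12).
Eigenvalues: -9, -4, 12.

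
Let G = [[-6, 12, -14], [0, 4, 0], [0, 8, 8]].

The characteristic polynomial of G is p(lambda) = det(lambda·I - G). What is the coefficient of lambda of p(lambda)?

p(lambda) = lambda^3 - 6·lambda^2 - 40·lambda + 192.
The coefficient of lambda is -40.

-40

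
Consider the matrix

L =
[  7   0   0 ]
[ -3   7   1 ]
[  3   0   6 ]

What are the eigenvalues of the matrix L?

Set up det(μI - L) = 0.
Expanding along the first row, p(μ) = μ^3 - 20μ^2 + 133μ - 294.
Try μ = 7: p(7) = 0, so 7 is a root.
Factor out (μ - 7): p(μ) = (μ - 7)·(μ^2 - 13μ + 42).
The quadratic factors as (μ - 6)·(μ - 7).
Eigenvalues: 6, 7, 7.

6, 7, 7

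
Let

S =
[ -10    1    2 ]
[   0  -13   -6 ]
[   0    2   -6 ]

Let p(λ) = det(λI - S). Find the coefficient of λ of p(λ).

280

p(λ) = λ^3 + 29λ^2 + 280λ + 900.
The coefficient of λ is 280.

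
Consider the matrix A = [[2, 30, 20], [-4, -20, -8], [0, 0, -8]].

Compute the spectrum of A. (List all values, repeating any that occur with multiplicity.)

-10, -8, -8

Set up det(tI - A) = 0.
Cofactor expansion gives p(t) = t^3 + 26t^2 + 224t + 640.
Since p(-8) = 0, t = -8 is a root.
Factor out (t + 8): p(t) = (t + 8)·(t^2 + 18t + 80).
The quadratic factors as (t + 10)·(t + 8).
Eigenvalues: -10, -8, -8.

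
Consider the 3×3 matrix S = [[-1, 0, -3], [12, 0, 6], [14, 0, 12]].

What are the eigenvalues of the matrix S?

The characteristic polynomial is p(λ) = det(λI - S).
Expanding the 3×3 determinant: p(λ) = λ^3 - 11λ^2 + 30λ.
Since p(0) = 0, λ = 0 is a root.
Dividing by λ leaves λ^2 - 11λ + 30.
The quadratic factors as (λ - 5)·(λ - 6).
Eigenvalues: 0, 5, 6.

0, 5, 6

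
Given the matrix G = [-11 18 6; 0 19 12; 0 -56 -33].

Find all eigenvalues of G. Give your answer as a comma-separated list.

-11, -9, -5

The characteristic polynomial is p(μ) = det(μI - G).
Cofactor expansion gives p(μ) = μ^3 + 25μ^2 + 199μ + 495.
Since p(-5) = 0, μ = -5 is a root.
Factor out (μ + 5): p(μ) = (μ + 5)·(μ^2 + 20μ + 99).
The quadratic factors as (μ + 11)·(μ + 9).
Eigenvalues: -11, -9, -5.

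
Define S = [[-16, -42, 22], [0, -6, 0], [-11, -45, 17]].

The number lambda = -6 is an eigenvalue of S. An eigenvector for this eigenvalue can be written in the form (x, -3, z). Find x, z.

We need (S + 6I)v = 0.
S + 6I = [[-10, -42, 22], [0, 0, 0], [-11, -45, 23]].
Row 1: (-10)·x + (-42)·-3 + (22)·z = 0
Row 2: (0)·x + (0)·-3 + (0)·z = 0
Row 3: (-11)·x + (-45)·-3 + (23)·z = 0
Solving gives x = 6, z = -3.
Check: S·(6, -3, -3) = (-36, 18, 18) = -6·(6, -3, -3).

6, -3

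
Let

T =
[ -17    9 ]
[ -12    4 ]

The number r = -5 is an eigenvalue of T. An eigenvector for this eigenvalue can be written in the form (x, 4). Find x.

We need (T + 5I)v = 0.
T + 5I = [[-12, 9], [-12, 9]].
Row 1: (-12)·x + (9)·4 = 0
Row 2: (-12)·x + (9)·4 = 0
Solving gives x = 3.
Check: T·(3, 4) = (-15, -20) = -5·(3, 4).

3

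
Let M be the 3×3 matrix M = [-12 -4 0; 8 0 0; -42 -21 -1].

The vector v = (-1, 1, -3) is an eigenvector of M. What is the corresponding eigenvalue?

-8

Compute Mv: M·(-1, 1, -3) = (8, -8, 24).
Since Mv = λv, compare component 1: 8 = λ·-1, so λ = -8.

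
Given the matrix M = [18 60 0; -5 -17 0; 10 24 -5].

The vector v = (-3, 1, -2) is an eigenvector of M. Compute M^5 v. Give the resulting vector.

(96, -32, 64)

First find the eigenvalue: Mv = (6, -2, 4) = -2·(-3, 1, -2), so λ = -2.
Then M^5 v = λ^5·v = (-2)^5·(-3, 1, -2) = -32·(-3, 1, -2) = (96, -32, 64).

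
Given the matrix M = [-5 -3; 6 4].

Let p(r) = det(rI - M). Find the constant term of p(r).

p(r) = r^2 + r - 2.
The constant term is -2.

-2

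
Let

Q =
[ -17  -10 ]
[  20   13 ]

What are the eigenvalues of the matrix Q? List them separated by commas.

-7, 3

det(Q - rI) = (-17 - r)(13 - r) - (-10)·(20) = r^2 + 4r - 21.
This factors as (r + 7)·(r - 3) = 0.
Eigenvalues: -7, 3.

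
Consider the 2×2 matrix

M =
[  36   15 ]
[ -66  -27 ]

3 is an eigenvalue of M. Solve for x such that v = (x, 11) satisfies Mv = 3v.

-5

We need (M - 3I)v = 0.
M - 3I = [[33, 15], [-66, -30]].
Row 1: (33)·x + (15)·11 = 0
Row 2: (-66)·x + (-30)·11 = 0
Solving gives x = -5.
Check: M·(-5, 11) = (-15, 33) = 3·(-5, 11).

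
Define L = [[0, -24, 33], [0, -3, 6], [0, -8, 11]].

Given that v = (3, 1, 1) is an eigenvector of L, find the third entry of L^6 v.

First find the eigenvalue: Lv = (9, 3, 3) = 3·(3, 1, 1), so λ = 3.
Then L^6 v = λ^6·v = 3^6·(3, 1, 1) = 729·(3, 1, 1) = (2187, 729, 729).

729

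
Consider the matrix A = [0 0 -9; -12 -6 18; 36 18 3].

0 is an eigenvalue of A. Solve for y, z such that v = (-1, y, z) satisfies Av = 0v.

We need (A)v = 0.
A = [[0, 0, -9], [-12, -6, 18], [36, 18, 3]].
Row 1: (0)·-1 + (0)·y + (-9)·z = 0
Row 2: (-12)·-1 + (-6)·y + (18)·z = 0
Row 3: (36)·-1 + (18)·y + (3)·z = 0
Solving gives y = 2, z = 0.
Check: A·(-1, 2, 0) = (0, 0, 0) = 0·(-1, 2, 0).

2, 0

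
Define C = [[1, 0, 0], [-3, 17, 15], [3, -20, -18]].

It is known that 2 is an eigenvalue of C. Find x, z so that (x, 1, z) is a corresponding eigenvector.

We need (C - 2I)v = 0.
C - 2I = [[-1, 0, 0], [-3, 15, 15], [3, -20, -20]].
Row 1: (-1)·x + (0)·1 + (0)·z = 0
Row 2: (-3)·x + (15)·1 + (15)·z = 0
Row 3: (3)·x + (-20)·1 + (-20)·z = 0
Solving gives x = 0, z = -1.
Check: C·(0, 1, -1) = (0, 2, -2) = 2·(0, 1, -1).

0, -1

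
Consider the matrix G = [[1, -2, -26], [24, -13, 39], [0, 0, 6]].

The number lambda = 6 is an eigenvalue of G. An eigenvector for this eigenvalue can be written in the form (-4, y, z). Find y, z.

We need (G - 6I)v = 0.
G - 6I = [[-5, -2, -26], [24, -19, 39], [0, 0, 0]].
Row 1: (-5)·-4 + (-2)·y + (-26)·z = 0
Row 2: (24)·-4 + (-19)·y + (39)·z = 0
Row 3: (0)·-4 + (0)·y + (0)·z = 0
Solving gives y = -3, z = 1.
Check: G·(-4, -3, 1) = (-24, -18, 6) = 6·(-4, -3, 1).

-3, 1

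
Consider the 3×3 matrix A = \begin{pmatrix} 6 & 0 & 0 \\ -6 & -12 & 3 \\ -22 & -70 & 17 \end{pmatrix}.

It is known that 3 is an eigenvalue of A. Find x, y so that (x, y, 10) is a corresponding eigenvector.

0, 2

We need (A - 3I)v = 0.
A - 3I = [[3, 0, 0], [-6, -15, 3], [-22, -70, 14]].
Row 1: (3)·x + (0)·y + (0)·10 = 0
Row 2: (-6)·x + (-15)·y + (3)·10 = 0
Row 3: (-22)·x + (-70)·y + (14)·10 = 0
Solving gives x = 0, y = 2.
Check: A·(0, 2, 10) = (0, 6, 30) = 3·(0, 2, 10).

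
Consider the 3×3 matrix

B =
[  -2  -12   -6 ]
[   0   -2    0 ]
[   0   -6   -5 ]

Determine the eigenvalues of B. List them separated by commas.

Set up det(μI - B) = 0.
Expanding the 3×3 determinant: p(μ) = μ^3 + 9μ^2 + 24μ + 20.
Since p(-5) = 0, μ = -5 is a root.
Dividing by (μ + 5) leaves μ^2 + 4μ + 4.
The quadratic factor is (μ + 2)^2.
Eigenvalues: -5, -2, -2.

-5, -2, -2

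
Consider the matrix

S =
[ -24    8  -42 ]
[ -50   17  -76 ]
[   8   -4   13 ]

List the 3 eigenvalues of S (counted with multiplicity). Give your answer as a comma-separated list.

-8, 5, 9

Set up det(tI - S) = 0.
Expanding along the first row, p(t) = t^3 - 6t^2 - 67t + 360.
Try t = -8: p(-8) = 0, so -8 is a root.
Dividing by (t + 8) leaves t^2 - 14t + 45.
The quadratic factors as (t - 5)·(t - 9).
Eigenvalues: -8, 5, 9.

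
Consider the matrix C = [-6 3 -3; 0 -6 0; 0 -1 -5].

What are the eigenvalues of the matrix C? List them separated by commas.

The characteristic polynomial is p(λ) = det(λI - C).
Expanding the 3×3 determinant: p(λ) = λ^3 + 17λ^2 + 96λ + 180.
Rational-root test: λ = -5 gives p(-5) = 0.
Dividing by (λ + 5) leaves λ^2 + 12λ + 36.
The quadratic factor is (λ + 6)^2.
Eigenvalues: -6, -6, -5.

-6, -6, -5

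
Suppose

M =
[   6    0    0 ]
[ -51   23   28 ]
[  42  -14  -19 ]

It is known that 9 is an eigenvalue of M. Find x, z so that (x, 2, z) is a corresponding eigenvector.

0, -1

We need (M - 9I)v = 0.
M - 9I = [[-3, 0, 0], [-51, 14, 28], [42, -14, -28]].
Row 1: (-3)·x + (0)·2 + (0)·z = 0
Row 2: (-51)·x + (14)·2 + (28)·z = 0
Row 3: (42)·x + (-14)·2 + (-28)·z = 0
Solving gives x = 0, z = -1.
Check: M·(0, 2, -1) = (0, 18, -9) = 9·(0, 2, -1).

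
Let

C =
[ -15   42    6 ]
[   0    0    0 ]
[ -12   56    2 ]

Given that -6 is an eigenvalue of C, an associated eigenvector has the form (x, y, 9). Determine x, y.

6, 0

We need (C + 6I)v = 0.
C + 6I = [[-9, 42, 6], [0, 6, 0], [-12, 56, 8]].
Row 1: (-9)·x + (42)·y + (6)·9 = 0
Row 2: (0)·x + (6)·y + (0)·9 = 0
Row 3: (-12)·x + (56)·y + (8)·9 = 0
Solving gives x = 6, y = 0.
Check: C·(6, 0, 9) = (-36, 0, -54) = -6·(6, 0, 9).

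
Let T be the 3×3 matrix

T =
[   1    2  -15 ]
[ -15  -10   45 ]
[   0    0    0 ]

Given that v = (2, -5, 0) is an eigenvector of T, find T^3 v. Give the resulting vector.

(-128, 320, 0)

First find the eigenvalue: Tv = (-8, 20, 0) = -4·(2, -5, 0), so λ = -4.
Then T^3 v = λ^3·v = (-4)^3·(2, -5, 0) = -64·(2, -5, 0) = (-128, 320, 0).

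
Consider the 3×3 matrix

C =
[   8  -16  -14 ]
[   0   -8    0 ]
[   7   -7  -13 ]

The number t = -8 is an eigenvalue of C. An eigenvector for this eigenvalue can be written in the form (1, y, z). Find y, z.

We need (C + 8I)v = 0.
C + 8I = [[16, -16, -14], [0, 0, 0], [7, -7, -5]].
Row 1: (16)·1 + (-16)·y + (-14)·z = 0
Row 2: (0)·1 + (0)·y + (0)·z = 0
Row 3: (7)·1 + (-7)·y + (-5)·z = 0
Solving gives y = 1, z = 0.
Check: C·(1, 1, 0) = (-8, -8, 0) = -8·(1, 1, 0).

1, 0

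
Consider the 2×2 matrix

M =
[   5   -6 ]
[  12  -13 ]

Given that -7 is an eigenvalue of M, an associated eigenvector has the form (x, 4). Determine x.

We need (M + 7I)v = 0.
M + 7I = [[12, -6], [12, -6]].
Row 1: (12)·x + (-6)·4 = 0
Row 2: (12)·x + (-6)·4 = 0
Solving gives x = 2.
Check: M·(2, 4) = (-14, -28) = -7·(2, 4).

2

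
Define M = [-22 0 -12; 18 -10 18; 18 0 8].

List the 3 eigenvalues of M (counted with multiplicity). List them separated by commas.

-10, -10, -4

Compute the characteristic polynomial p(s) = det(sI - M).
Expanding the 3×3 determinant: p(s) = s^3 + 24s^2 + 180s + 400.
Try s = -10: p(-10) = 0, so -10 is a root.
Dividing by (s + 10) leaves s^2 + 14s + 40.
The quadratic factors as (s + 10)·(s + 4).
Eigenvalues: -10, -10, -4.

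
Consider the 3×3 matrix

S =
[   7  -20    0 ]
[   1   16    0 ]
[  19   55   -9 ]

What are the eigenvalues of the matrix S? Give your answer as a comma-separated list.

-9, 11, 12

Compute the characteristic polynomial p(μ) = det(μI - S).
Expanding the 3×3 determinant: p(μ) = μ^3 - 14μ^2 - 75μ + 1188.
Rational-root test: μ = -9 gives p(-9) = 0.
Dividing by (μ + 9) leaves μ^2 - 23μ + 132.
The quadratic factors as (μ - 11)·(μ - 12).
Eigenvalues: -9, 11, 12.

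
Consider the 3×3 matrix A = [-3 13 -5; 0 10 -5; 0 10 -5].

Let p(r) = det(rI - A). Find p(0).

p(0) = det(0·I − A) = det(−A) = (−1)^3·det(A).
det(A) = 0, so p(0) = 0.

0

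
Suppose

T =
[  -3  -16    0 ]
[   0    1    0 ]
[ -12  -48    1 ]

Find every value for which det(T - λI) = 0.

-3, 1, 1

Set up det(λI - T) = 0.
Expanding along the first row, p(λ) = λ^3 + λ^2 - 5λ + 3.
Since p(1) = 0, λ = 1 is a root.
Factor out (λ - 1): p(λ) = (λ - 1)·(λ^2 + 2λ - 3).
The quadratic factors as (λ + 3)·(λ - 1).
Eigenvalues: -3, 1, 1.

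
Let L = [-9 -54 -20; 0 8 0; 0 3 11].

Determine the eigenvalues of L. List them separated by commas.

-9, 8, 11

The characteristic polynomial is p(lambda) = det(lambda·I - L).
Cofactor expansion gives p(lambda) = lambda^3 - 10·lambda^2 - 83·lambda + 792.
Rational-root test: lambda = -9 gives p(-9) = 0.
Dividing by (lambda + 9) leaves lambda^2 - 19·lambda + 88.
The quadratic factors as (lambda - 8)·(lambda - 11).
Eigenvalues: -9, 8, 11.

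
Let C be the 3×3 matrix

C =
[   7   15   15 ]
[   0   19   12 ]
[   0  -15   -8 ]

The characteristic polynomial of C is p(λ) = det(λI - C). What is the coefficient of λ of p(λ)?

p(λ) = λ^3 - 18λ^2 + 105λ - 196.
The coefficient of λ is 105.

105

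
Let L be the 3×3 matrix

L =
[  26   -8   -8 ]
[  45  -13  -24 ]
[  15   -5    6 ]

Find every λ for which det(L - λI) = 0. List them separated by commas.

The characteristic polynomial is p(λ) = det(λI - L).
Cofactor expansion gives p(λ) = λ^3 - 19λ^2 + 100λ - 132.
Try λ = 6: p(6) = 0, so 6 is a root.
Factor out (λ - 6): p(λ) = (λ - 6)·(λ^2 - 13λ + 22).
The quadratic factors as (λ - 2)·(λ - 11).
Eigenvalues: 2, 6, 11.

2, 6, 11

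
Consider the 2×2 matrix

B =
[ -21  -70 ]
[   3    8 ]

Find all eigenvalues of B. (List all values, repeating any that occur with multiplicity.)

det(B - lambda·I) = (-21 - lambda)(8 - lambda) - (-70)·(3) = lambda^2 + 13·lambda + 42.
This factors as (lambda + 7)·(lambda + 6) = 0.
Eigenvalues: -7, -6.

-7, -6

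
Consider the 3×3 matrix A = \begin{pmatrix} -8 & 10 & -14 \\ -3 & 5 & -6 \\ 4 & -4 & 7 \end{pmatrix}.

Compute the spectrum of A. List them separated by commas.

-1, 2, 3

Set up det(λI - A) = 0.
Expanding along the first row, p(λ) = λ^3 - 4λ^2 + λ + 6.
Try λ = 2: p(2) = 0, so 2 is a root.
Factor out (λ - 2): p(λ) = (λ - 2)·(λ^2 - 2λ - 3).
The quadratic factors as (λ + 1)·(λ - 3).
Eigenvalues: -1, 2, 3.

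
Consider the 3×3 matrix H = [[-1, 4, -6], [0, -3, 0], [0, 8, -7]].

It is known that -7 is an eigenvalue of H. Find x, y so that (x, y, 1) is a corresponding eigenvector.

We need (H + 7I)v = 0.
H + 7I = [[6, 4, -6], [0, 4, 0], [0, 8, 0]].
Row 1: (6)·x + (4)·y + (-6)·1 = 0
Row 2: (0)·x + (4)·y + (0)·1 = 0
Row 3: (0)·x + (8)·y + (0)·1 = 0
Solving gives x = 1, y = 0.
Check: H·(1, 0, 1) = (-7, 0, -7) = -7·(1, 0, 1).

1, 0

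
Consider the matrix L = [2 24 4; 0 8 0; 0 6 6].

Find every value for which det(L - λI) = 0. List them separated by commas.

Compute the characteristic polynomial p(λ) = det(λI - L).
Cofactor expansion gives p(λ) = λ^3 - 16λ^2 + 76λ - 96.
Try λ = 2: p(2) = 0, so 2 is a root.
Factor out (λ - 2): p(λ) = (λ - 2)·(λ^2 - 14λ + 48).
The quadratic factors as (λ - 6)·(λ - 8).
Eigenvalues: 2, 6, 8.

2, 6, 8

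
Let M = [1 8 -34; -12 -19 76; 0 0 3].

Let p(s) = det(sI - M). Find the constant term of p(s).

-231

p(s) = s^3 + 15s^2 + 23s - 231.
The constant term is -231.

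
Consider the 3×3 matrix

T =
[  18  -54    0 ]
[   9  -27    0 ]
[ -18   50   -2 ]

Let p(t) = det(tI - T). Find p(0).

0

p(0) = det(0·I − T) = det(−T) = (−1)^3·det(T).
det(T) = 0, so p(0) = 0.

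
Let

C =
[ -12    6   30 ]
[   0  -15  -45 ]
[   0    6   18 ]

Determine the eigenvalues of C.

The characteristic polynomial is p(λ) = det(λI - C).
Expanding the 3×3 determinant: p(λ) = λ^3 + 9λ^2 - 36λ.
Try λ = 0: p(0) = 0, so 0 is a root.
Dividing by λ leaves λ^2 + 9λ - 36.
The quadratic factors as (λ + 12)·(λ - 3).
Eigenvalues: -12, 0, 3.

-12, 0, 3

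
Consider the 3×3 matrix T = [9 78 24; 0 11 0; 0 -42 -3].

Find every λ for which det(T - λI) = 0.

-3, 9, 11

The characteristic polynomial is p(λ) = det(λI - T).
Expanding along the first row, p(λ) = λ^3 - 17λ^2 + 39λ + 297.
Rational-root test: λ = 11 gives p(11) = 0.
Dividing by (λ - 11) leaves λ^2 - 6λ - 27.
The quadratic factors as (λ + 3)·(λ - 9).
Eigenvalues: -3, 9, 11.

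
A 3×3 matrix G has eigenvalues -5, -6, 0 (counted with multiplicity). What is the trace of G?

-11

trace(G) is the sum of the eigenvalues: (-5) + (-6) + (0) = -11.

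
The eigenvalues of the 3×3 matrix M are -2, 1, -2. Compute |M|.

4

det(M) is the product of the eigenvalues: (-2) · (1) · (-2) = 4.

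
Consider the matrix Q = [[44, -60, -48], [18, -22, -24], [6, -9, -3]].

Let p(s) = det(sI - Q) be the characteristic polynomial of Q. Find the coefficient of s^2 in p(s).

The coefficient of s^2 of det(sI - Q) is −trace(Q).
trace(Q) = (44) + (-22) + (-3) = 19, so the coefficient is -19.

-19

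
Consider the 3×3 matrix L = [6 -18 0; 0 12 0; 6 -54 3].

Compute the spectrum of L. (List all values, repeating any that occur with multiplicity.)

Set up det(lambda·I - L) = 0.
Cofactor expansion gives p(lambda) = lambda^3 - 21·lambda^2 + 126·lambda - 216.
Since p(3) = 0, lambda = 3 is a root.
Dividing by (lambda - 3) leaves lambda^2 - 18·lambda + 72.
The quadratic factors as (lambda - 6)·(lambda - 12).
Eigenvalues: 3, 6, 12.

3, 6, 12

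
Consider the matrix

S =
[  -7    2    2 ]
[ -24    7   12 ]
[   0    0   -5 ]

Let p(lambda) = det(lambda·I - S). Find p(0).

-5

p(0) = det(0·I − S) = det(−S) = (−1)^3·det(S).
det(S) = 5, so p(0) = -5.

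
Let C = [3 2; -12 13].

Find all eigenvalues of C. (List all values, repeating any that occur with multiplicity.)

det(C - tI) = (3 - t)(13 - t) - (2)·(-12) = t^2 - 16t + 63.
This factors as (t - 7)·(t - 9) = 0.
Eigenvalues: 7, 9.

7, 9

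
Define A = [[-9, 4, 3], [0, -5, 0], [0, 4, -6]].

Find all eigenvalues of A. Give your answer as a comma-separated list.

-9, -6, -5

Set up det(lambda·I - A) = 0.
Cofactor expansion gives p(lambda) = lambda^3 + 20·lambda^2 + 129·lambda + 270.
Try lambda = -6: p(-6) = 0, so -6 is a root.
Dividing by (lambda + 6) leaves lambda^2 + 14·lambda + 45.
The quadratic factors as (lambda + 9)·(lambda + 5).
Eigenvalues: -9, -6, -5.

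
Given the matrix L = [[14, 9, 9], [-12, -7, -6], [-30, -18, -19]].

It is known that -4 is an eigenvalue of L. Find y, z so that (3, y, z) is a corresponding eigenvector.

0, -6

We need (L + 4I)v = 0.
L + 4I = [[18, 9, 9], [-12, -3, -6], [-30, -18, -15]].
Row 1: (18)·3 + (9)·y + (9)·z = 0
Row 2: (-12)·3 + (-3)·y + (-6)·z = 0
Row 3: (-30)·3 + (-18)·y + (-15)·z = 0
Solving gives y = 0, z = -6.
Check: L·(3, 0, -6) = (-12, 0, 24) = -4·(3, 0, -6).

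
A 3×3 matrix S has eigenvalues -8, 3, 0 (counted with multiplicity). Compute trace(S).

-5

trace(S) is the sum of the eigenvalues: (-8) + (3) + (0) = -5.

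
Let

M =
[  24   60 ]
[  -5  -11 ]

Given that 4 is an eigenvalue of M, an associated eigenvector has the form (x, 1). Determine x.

We need (M - 4I)v = 0.
M - 4I = [[20, 60], [-5, -15]].
Row 1: (20)·x + (60)·1 = 0
Row 2: (-5)·x + (-15)·1 = 0
Solving gives x = -3.
Check: M·(-3, 1) = (-12, 4) = 4·(-3, 1).

-3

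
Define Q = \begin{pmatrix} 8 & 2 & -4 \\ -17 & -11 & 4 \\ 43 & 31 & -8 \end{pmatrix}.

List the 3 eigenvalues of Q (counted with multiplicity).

-9, -2, 0

The characteristic polynomial is p(μ) = det(μI - Q).
Expanding the 3×3 determinant: p(μ) = μ^3 + 11μ^2 + 18μ.
Try μ = 0: p(0) = 0, so 0 is a root.
Dividing by μ leaves μ^2 + 11μ + 18.
The quadratic factors as (μ + 9)·(μ + 2).
Eigenvalues: -9, -2, 0.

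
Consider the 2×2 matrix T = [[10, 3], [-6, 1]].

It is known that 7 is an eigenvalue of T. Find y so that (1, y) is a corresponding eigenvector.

We need (T - 7I)v = 0.
T - 7I = [[3, 3], [-6, -6]].
Row 1: (3)·1 + (3)·y = 0
Row 2: (-6)·1 + (-6)·y = 0
Solving gives y = -1.
Check: T·(1, -1) = (7, -7) = 7·(1, -1).

-1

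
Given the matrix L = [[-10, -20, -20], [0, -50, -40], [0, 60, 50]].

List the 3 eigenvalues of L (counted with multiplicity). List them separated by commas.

-10, -10, 10

Set up det(sI - L) = 0.
Expanding along the first row, p(s) = s^3 + 10s^2 - 100s - 1000.
Rational-root test: s = 10 gives p(10) = 0.
Factor out (s - 10): p(s) = (s - 10)·(s^2 + 20s + 100).
The quadratic factor is (s + 10)^2.
Eigenvalues: -10, -10, 10.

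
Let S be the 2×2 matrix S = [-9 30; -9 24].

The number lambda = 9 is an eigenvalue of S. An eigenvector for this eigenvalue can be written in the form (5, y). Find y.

We need (S - 9I)v = 0.
S - 9I = [[-18, 30], [-9, 15]].
Row 1: (-18)·5 + (30)·y = 0
Row 2: (-9)·5 + (15)·y = 0
Solving gives y = 3.
Check: S·(5, 3) = (45, 27) = 9·(5, 3).

3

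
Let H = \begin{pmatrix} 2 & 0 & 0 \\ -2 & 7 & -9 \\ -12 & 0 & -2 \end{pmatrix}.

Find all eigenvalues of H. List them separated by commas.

-2, 2, 7

The characteristic polynomial is p(lambda) = det(lambda·I - H).
Expanding the 3×3 determinant: p(lambda) = lambda^3 - 7·lambda^2 - 4·lambda + 28.
Since p(-2) = 0, lambda = -2 is a root.
Dividing by (lambda + 2) leaves lambda^2 - 9·lambda + 14.
The quadratic factors as (lambda - 2)·(lambda - 7).
Eigenvalues: -2, 2, 7.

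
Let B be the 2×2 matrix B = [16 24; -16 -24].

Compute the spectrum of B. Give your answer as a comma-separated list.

-8, 0

det(B - lambda·I) = (16 - lambda)(-24 - lambda) - (24)·(-16) = lambda^2 + 8·lambda.
This factors as (lambda + 8)·lambda = 0.
Eigenvalues: -8, 0.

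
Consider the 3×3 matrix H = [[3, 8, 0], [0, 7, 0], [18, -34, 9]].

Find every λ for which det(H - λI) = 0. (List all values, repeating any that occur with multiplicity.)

Set up det(λI - H) = 0.
Expanding the 3×3 determinant: p(λ) = λ^3 - 19λ^2 + 111λ - 189.
Since p(3) = 0, λ = 3 is a root.
Dividing by (λ - 3) leaves λ^2 - 16λ + 63.
The quadratic factors as (λ - 7)·(λ - 9).
Eigenvalues: 3, 7, 9.

3, 7, 9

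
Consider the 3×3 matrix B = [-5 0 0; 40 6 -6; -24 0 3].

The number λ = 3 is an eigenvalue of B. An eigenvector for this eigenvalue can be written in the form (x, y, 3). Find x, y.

We need (B - 3I)v = 0.
B - 3I = [[-8, 0, 0], [40, 3, -6], [-24, 0, 0]].
Row 1: (-8)·x + (0)·y + (0)·3 = 0
Row 2: (40)·x + (3)·y + (-6)·3 = 0
Row 3: (-24)·x + (0)·y + (0)·3 = 0
Solving gives x = 0, y = 6.
Check: B·(0, 6, 3) = (0, 18, 9) = 3·(0, 6, 3).

0, 6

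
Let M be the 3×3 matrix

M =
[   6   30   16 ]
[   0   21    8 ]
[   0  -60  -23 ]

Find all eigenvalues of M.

Set up det(sI - M) = 0.
Expanding the 3×3 determinant: p(s) = s^3 - 4s^2 - 15s + 18.
Try s = 1: p(1) = 0, so 1 is a root.
Factor out (s - 1): p(s) = (s - 1)·(s^2 - 3s - 18).
The quadratic factors as (s + 3)·(s - 6).
Eigenvalues: -3, 1, 6.

-3, 1, 6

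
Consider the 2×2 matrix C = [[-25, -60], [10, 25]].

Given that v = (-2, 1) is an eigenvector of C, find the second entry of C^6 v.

First find the eigenvalue: Cv = (-10, 5) = 5·(-2, 1), so λ = 5.
Then C^6 v = λ^6·v = 5^6·(-2, 1) = 15625·(-2, 1) = (-31250, 15625).

15625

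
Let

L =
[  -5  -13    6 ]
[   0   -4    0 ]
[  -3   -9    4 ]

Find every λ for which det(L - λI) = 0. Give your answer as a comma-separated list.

Set up det(μI - L) = 0.
Expanding along the first row, p(μ) = μ^3 + 5μ^2 + 2μ - 8.
Try μ = -4: p(-4) = 0, so -4 is a root.
Dividing by (μ + 4) leaves μ^2 + μ - 2.
The quadratic factors as (μ + 2)·(μ - 1).
Eigenvalues: -4, -2, 1.

-4, -2, 1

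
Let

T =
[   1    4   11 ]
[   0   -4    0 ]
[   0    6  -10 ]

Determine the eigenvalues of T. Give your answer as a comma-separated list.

-10, -4, 1

Set up det(rI - T) = 0.
Cofactor expansion gives p(r) = r^3 + 13r^2 + 26r - 40.
Rational-root test: r = -4 gives p(-4) = 0.
Factor out (r + 4): p(r) = (r + 4)·(r^2 + 9r - 10).
The quadratic factors as (r + 10)·(r - 1).
Eigenvalues: -10, -4, 1.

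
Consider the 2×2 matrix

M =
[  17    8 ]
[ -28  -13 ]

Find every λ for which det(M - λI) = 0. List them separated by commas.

det(M - rI) = (17 - r)(-13 - r) - (8)·(-28) = r^2 - 4r + 3.
This factors as (r - 1)·(r - 3) = 0.
Eigenvalues: 1, 3.

1, 3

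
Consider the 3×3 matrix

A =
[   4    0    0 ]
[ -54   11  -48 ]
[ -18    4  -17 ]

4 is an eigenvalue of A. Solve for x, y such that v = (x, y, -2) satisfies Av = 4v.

We need (A - 4I)v = 0.
A - 4I = [[0, 0, 0], [-54, 7, -48], [-18, 4, -21]].
Row 1: (0)·x + (0)·y + (0)·-2 = 0
Row 2: (-54)·x + (7)·y + (-48)·-2 = 0
Row 3: (-18)·x + (4)·y + (-21)·-2 = 0
Solving gives x = 1, y = -6.
Check: A·(1, -6, -2) = (4, -24, -8) = 4·(1, -6, -2).

1, -6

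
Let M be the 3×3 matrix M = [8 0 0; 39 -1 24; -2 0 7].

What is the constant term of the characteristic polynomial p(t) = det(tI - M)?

56

p(0) = det(0·I − M) = det(−M) = (−1)^3·det(M).
det(M) = -56, so p(0) = 56.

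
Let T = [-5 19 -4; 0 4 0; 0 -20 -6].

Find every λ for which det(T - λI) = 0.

-6, -5, 4

The characteristic polynomial is p(μ) = det(μI - T).
Cofactor expansion gives p(μ) = μ^3 + 7μ^2 - 14μ - 120.
Try μ = 4: p(4) = 0, so 4 is a root.
Dividing by (μ - 4) leaves μ^2 + 11μ + 30.
The quadratic factors as (μ + 6)·(μ + 5).
Eigenvalues: -6, -5, 4.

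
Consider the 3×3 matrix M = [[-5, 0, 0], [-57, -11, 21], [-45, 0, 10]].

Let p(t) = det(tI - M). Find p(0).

p(0) = det(0·I − M) = det(−M) = (−1)^3·det(M).
det(M) = 550, so p(0) = -550.

-550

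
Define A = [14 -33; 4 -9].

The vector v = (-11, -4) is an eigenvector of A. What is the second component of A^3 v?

First find the eigenvalue: Av = (-22, -8) = 2·(-11, -4), so λ = 2.
Then A^3 v = λ^3·v = 2^3·(-11, -4) = 8·(-11, -4) = (-88, -32).

-32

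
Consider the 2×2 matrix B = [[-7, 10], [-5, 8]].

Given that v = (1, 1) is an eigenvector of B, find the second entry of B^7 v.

2187

First find the eigenvalue: Bv = (3, 3) = 3·(1, 1), so λ = 3.
Then B^7 v = λ^7·v = 3^7·(1, 1) = 2187·(1, 1) = (2187, 2187).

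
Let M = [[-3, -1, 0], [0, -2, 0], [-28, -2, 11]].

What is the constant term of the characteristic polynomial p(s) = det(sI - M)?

p(0) = det(0·I − M) = det(−M) = (−1)^3·det(M).
det(M) = 66, so p(0) = -66.

-66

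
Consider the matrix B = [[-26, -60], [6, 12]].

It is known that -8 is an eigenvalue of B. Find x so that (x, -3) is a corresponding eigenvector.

We need (B + 8I)v = 0.
B + 8I = [[-18, -60], [6, 20]].
Row 1: (-18)·x + (-60)·-3 = 0
Row 2: (6)·x + (20)·-3 = 0
Solving gives x = 10.
Check: B·(10, -3) = (-80, 24) = -8·(10, -3).

10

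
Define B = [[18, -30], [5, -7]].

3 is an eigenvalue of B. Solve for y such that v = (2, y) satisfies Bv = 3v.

1

We need (B - 3I)v = 0.
B - 3I = [[15, -30], [5, -10]].
Row 1: (15)·2 + (-30)·y = 0
Row 2: (5)·2 + (-10)·y = 0
Solving gives y = 1.
Check: B·(2, 1) = (6, 3) = 3·(2, 1).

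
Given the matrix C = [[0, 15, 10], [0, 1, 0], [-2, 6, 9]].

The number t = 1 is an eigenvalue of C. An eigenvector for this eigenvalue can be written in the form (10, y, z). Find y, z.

We need (C - 1I)v = 0.
C - 1I = [[-1, 15, 10], [0, 0, 0], [-2, 6, 8]].
Row 1: (-1)·10 + (15)·y + (10)·z = 0
Row 2: (0)·10 + (0)·y + (0)·z = 0
Row 3: (-2)·10 + (6)·y + (8)·z = 0
Solving gives y = -2, z = 4.
Check: C·(10, -2, 4) = (10, -2, 4) = 1·(10, -2, 4).

-2, 4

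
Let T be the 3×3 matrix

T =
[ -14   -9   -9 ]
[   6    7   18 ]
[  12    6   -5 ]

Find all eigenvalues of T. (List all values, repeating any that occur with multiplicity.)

-11, -5, 4

The characteristic polynomial is p(r) = det(rI - T).
Expanding along the first row, p(r) = r^3 + 12r^2 - 9r - 220.
Try r = 4: p(4) = 0, so 4 is a root.
Dividing by (r - 4) leaves r^2 + 16r + 55.
The quadratic factors as (r + 11)·(r + 5).
Eigenvalues: -11, -5, 4.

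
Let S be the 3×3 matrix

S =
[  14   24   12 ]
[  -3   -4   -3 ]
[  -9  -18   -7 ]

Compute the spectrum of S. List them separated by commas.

-1, 2, 2

The characteristic polynomial is p(lambda) = det(lambda·I - S).
Cofactor expansion gives p(lambda) = lambda^3 - 3·lambda^2 + 4.
Since p(2) = 0, lambda = 2 is a root.
Dividing by (lambda - 2) leaves lambda^2 - lambda - 2.
The quadratic factors as (lambda + 1)·(lambda - 2).
Eigenvalues: -1, 2, 2.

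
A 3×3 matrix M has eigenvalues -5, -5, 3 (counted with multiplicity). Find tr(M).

trace(M) is the sum of the eigenvalues: (-5) + (-5) + (3) = -7.

-7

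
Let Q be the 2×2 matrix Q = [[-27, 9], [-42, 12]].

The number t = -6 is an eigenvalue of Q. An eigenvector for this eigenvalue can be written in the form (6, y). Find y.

14

We need (Q + 6I)v = 0.
Q + 6I = [[-21, 9], [-42, 18]].
Row 1: (-21)·6 + (9)·y = 0
Row 2: (-42)·6 + (18)·y = 0
Solving gives y = 14.
Check: Q·(6, 14) = (-36, -84) = -6·(6, 14).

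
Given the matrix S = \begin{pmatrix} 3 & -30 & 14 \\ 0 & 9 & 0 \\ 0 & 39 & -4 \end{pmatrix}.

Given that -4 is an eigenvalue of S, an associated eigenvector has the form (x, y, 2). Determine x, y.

We need (S + 4I)v = 0.
S + 4I = [[7, -30, 14], [0, 13, 0], [0, 39, 0]].
Row 1: (7)·x + (-30)·y + (14)·2 = 0
Row 2: (0)·x + (13)·y + (0)·2 = 0
Row 3: (0)·x + (39)·y + (0)·2 = 0
Solving gives x = -4, y = 0.
Check: S·(-4, 0, 2) = (16, 0, -8) = -4·(-4, 0, 2).

-4, 0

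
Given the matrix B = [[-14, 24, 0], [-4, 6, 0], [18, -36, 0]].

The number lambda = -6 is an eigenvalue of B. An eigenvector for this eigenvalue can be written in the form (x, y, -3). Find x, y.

We need (B + 6I)v = 0.
B + 6I = [[-8, 24, 0], [-4, 12, 0], [18, -36, 6]].
Row 1: (-8)·x + (24)·y + (0)·-3 = 0
Row 2: (-4)·x + (12)·y + (0)·-3 = 0
Row 3: (18)·x + (-36)·y + (6)·-3 = 0
Solving gives x = 3, y = 1.
Check: B·(3, 1, -3) = (-18, -6, 18) = -6·(3, 1, -3).

3, 1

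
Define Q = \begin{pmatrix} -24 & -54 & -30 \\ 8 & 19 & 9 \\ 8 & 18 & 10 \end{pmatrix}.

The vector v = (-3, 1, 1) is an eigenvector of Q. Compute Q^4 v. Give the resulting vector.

First find the eigenvalue: Qv = (-12, 4, 4) = 4·(-3, 1, 1), so λ = 4.
Then Q^4 v = λ^4·v = 4^4·(-3, 1, 1) = 256·(-3, 1, 1) = (-768, 256, 256).

(-768, 256, 256)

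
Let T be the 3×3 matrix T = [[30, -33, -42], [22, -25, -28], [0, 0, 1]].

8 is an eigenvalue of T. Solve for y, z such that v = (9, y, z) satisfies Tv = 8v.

6, 0

We need (T - 8I)v = 0.
T - 8I = [[22, -33, -42], [22, -33, -28], [0, 0, -7]].
Row 1: (22)·9 + (-33)·y + (-42)·z = 0
Row 2: (22)·9 + (-33)·y + (-28)·z = 0
Row 3: (0)·9 + (0)·y + (-7)·z = 0
Solving gives y = 6, z = 0.
Check: T·(9, 6, 0) = (72, 48, 0) = 8·(9, 6, 0).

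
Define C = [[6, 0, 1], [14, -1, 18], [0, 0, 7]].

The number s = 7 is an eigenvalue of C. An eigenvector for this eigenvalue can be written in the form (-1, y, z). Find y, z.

-4, -1

We need (C - 7I)v = 0.
C - 7I = [[-1, 0, 1], [14, -8, 18], [0, 0, 0]].
Row 1: (-1)·-1 + (0)·y + (1)·z = 0
Row 2: (14)·-1 + (-8)·y + (18)·z = 0
Row 3: (0)·-1 + (0)·y + (0)·z = 0
Solving gives y = -4, z = -1.
Check: C·(-1, -4, -1) = (-7, -28, -7) = 7·(-1, -4, -1).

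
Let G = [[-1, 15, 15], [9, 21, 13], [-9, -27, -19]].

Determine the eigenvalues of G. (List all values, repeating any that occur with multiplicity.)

The characteristic polynomial is p(lambda) = det(lambda·I - G).
Expanding the 3×3 determinant: p(lambda) = lambda^3 - lambda^2 - 50·lambda - 48.
Since p(-1) = 0, lambda = -1 is a root.
Dividing by (lambda + 1) leaves lambda^2 - 2·lambda - 48.
The quadratic factors as (lambda + 6)·(lambda - 8).
Eigenvalues: -6, -1, 8.

-6, -1, 8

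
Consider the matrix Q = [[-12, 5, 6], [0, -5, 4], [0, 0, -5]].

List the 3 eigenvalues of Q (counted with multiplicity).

Q is upper triangular, so its eigenvalues are the diagonal entries.
Diagonal: -12, -5, -5.

-12, -5, -5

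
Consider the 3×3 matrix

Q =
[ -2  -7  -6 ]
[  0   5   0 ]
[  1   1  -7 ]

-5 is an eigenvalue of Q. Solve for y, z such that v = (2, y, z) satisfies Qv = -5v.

We need (Q + 5I)v = 0.
Q + 5I = [[3, -7, -6], [0, 10, 0], [1, 1, -2]].
Row 1: (3)·2 + (-7)·y + (-6)·z = 0
Row 2: (0)·2 + (10)·y + (0)·z = 0
Row 3: (1)·2 + (1)·y + (-2)·z = 0
Solving gives y = 0, z = 1.
Check: Q·(2, 0, 1) = (-10, 0, -5) = -5·(2, 0, 1).

0, 1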